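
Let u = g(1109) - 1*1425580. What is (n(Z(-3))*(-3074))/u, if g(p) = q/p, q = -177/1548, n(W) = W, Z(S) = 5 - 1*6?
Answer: -1759078056/815779601579 ≈ -0.0021563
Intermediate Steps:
Z(S) = -1 (Z(S) = 5 - 6 = -1)
q = -59/516 (q = -177*1/1548 = -59/516 ≈ -0.11434)
g(p) = -59/(516*p)
u = -815779601579/572244 (u = -59/516/1109 - 1*1425580 = -59/516*1/1109 - 1425580 = -59/572244 - 1425580 = -815779601579/572244 ≈ -1.4256e+6)
(n(Z(-3))*(-3074))/u = (-1*(-3074))/(-815779601579/572244) = 3074*(-572244/815779601579) = -1759078056/815779601579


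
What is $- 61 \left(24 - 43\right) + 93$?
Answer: $1252$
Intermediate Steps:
$- 61 \left(24 - 43\right) + 93 = \left(-61\right) \left(-19\right) + 93 = 1159 + 93 = 1252$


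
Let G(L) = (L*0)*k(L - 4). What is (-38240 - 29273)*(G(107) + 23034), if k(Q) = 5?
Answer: -1555094442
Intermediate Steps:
G(L) = 0 (G(L) = (L*0)*5 = 0*5 = 0)
(-38240 - 29273)*(G(107) + 23034) = (-38240 - 29273)*(0 + 23034) = -67513*23034 = -1555094442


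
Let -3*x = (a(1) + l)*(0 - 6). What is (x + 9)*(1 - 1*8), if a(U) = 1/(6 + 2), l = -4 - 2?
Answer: 77/4 ≈ 19.250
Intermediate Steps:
l = -6
a(U) = ⅛ (a(U) = 1/8 = ⅛)
x = -47/4 (x = -(⅛ - 6)*(0 - 6)/3 = -(-47)*(-6)/24 = -⅓*141/4 = -47/4 ≈ -11.750)
(x + 9)*(1 - 1*8) = (-47/4 + 9)*(1 - 1*8) = -11*(1 - 8)/4 = -11/4*(-7) = 77/4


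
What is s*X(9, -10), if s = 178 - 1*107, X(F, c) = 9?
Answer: 639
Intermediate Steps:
s = 71 (s = 178 - 107 = 71)
s*X(9, -10) = 71*9 = 639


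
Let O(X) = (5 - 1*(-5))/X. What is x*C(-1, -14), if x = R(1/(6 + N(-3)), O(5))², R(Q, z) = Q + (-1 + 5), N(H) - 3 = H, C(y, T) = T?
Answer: -4375/18 ≈ -243.06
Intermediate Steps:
N(H) = 3 + H
O(X) = 10/X (O(X) = (5 + 5)/X = 10/X)
R(Q, z) = 4 + Q (R(Q, z) = Q + 4 = 4 + Q)
x = 625/36 (x = (4 + 1/(6 + (3 - 3)))² = (4 + 1/(6 + 0))² = (4 + 1/6)² = (4 + ⅙)² = (25/6)² = 625/36 ≈ 17.361)
x*C(-1, -14) = (625/36)*(-14) = -4375/18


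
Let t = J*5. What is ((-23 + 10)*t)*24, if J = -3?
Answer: 4680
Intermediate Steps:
t = -15 (t = -3*5 = -15)
((-23 + 10)*t)*24 = ((-23 + 10)*(-15))*24 = -13*(-15)*24 = 195*24 = 4680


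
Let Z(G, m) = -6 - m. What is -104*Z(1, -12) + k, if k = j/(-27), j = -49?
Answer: -16799/27 ≈ -622.19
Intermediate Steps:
k = 49/27 (k = -49/(-27) = -49*(-1/27) = 49/27 ≈ 1.8148)
-104*Z(1, -12) + k = -104*(-6 - 1*(-12)) + 49/27 = -104*(-6 + 12) + 49/27 = -104*6 + 49/27 = -624 + 49/27 = -16799/27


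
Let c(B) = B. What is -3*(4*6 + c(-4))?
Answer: -60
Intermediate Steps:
-3*(4*6 + c(-4)) = -3*(4*6 - 4) = -3*(24 - 4) = -3*20 = -60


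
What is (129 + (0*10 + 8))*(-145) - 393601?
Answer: -413466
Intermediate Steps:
(129 + (0*10 + 8))*(-145) - 393601 = (129 + (0 + 8))*(-145) - 393601 = (129 + 8)*(-145) - 393601 = 137*(-145) - 393601 = -19865 - 393601 = -413466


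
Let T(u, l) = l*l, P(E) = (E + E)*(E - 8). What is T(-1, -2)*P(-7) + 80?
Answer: 920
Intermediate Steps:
P(E) = 2*E*(-8 + E) (P(E) = (2*E)*(-8 + E) = 2*E*(-8 + E))
T(u, l) = l**2
T(-1, -2)*P(-7) + 80 = (-2)**2*(2*(-7)*(-8 - 7)) + 80 = 4*(2*(-7)*(-15)) + 80 = 4*210 + 80 = 840 + 80 = 920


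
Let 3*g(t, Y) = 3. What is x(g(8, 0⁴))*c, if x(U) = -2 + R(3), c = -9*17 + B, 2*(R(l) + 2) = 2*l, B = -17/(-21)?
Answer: 3196/21 ≈ 152.19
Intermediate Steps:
B = 17/21 (B = -17*(-1/21) = 17/21 ≈ 0.80952)
R(l) = -2 + l (R(l) = -2 + (2*l)/2 = -2 + l)
g(t, Y) = 1 (g(t, Y) = (⅓)*3 = 1)
c = -3196/21 (c = -9*17 + 17/21 = -153 + 17/21 = -3196/21 ≈ -152.19)
x(U) = -1 (x(U) = -2 + (-2 + 3) = -2 + 1 = -1)
x(g(8, 0⁴))*c = -1*(-3196/21) = 3196/21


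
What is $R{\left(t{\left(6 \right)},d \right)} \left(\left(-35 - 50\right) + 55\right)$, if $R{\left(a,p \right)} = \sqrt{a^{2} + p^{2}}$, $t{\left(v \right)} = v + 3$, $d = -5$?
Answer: $- 30 \sqrt{106} \approx -308.87$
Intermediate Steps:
$t{\left(v \right)} = 3 + v$
$R{\left(t{\left(6 \right)},d \right)} \left(\left(-35 - 50\right) + 55\right) = \sqrt{\left(3 + 6\right)^{2} + \left(-5\right)^{2}} \left(\left(-35 - 50\right) + 55\right) = \sqrt{9^{2} + 25} \left(-85 + 55\right) = \sqrt{81 + 25} \left(-30\right) = \sqrt{106} \left(-30\right) = - 30 \sqrt{106}$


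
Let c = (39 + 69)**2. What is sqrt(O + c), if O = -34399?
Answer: I*sqrt(22735) ≈ 150.78*I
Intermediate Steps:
c = 11664 (c = 108**2 = 11664)
sqrt(O + c) = sqrt(-34399 + 11664) = sqrt(-22735) = I*sqrt(22735)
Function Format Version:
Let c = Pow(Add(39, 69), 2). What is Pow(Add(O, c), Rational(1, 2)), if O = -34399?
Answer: Mul(I, Pow(22735, Rational(1, 2))) ≈ Mul(150.78, I)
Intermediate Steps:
c = 11664 (c = Pow(108, 2) = 11664)
Pow(Add(O, c), Rational(1, 2)) = Pow(Add(-34399, 11664), Rational(1, 2)) = Pow(-22735, Rational(1, 2)) = Mul(I, Pow(22735, Rational(1, 2)))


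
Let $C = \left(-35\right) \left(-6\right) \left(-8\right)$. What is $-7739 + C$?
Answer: $-9419$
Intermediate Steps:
$C = -1680$ ($C = 210 \left(-8\right) = -1680$)
$-7739 + C = -7739 - 1680 = -9419$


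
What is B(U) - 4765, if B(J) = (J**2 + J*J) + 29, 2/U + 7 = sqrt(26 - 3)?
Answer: -800240/169 + 28*sqrt(23)/169 ≈ -4734.4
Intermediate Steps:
U = 2/(-7 + sqrt(23)) (U = 2/(-7 + sqrt(26 - 3)) = 2/(-7 + sqrt(23)) ≈ -0.90737)
B(J) = 29 + 2*J**2 (B(J) = (J**2 + J**2) + 29 = 2*J**2 + 29 = 29 + 2*J**2)
B(U) - 4765 = (29 + 2*(-7/13 - sqrt(23)/13)**2) - 4765 = -4736 + 2*(-7/13 - sqrt(23)/13)**2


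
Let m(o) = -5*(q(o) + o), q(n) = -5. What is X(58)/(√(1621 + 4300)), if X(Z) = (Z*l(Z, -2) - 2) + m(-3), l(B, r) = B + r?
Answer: 106*√5921/191 ≈ 42.704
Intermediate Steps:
m(o) = 25 - 5*o (m(o) = -5*(-5 + o) = 25 - 5*o)
X(Z) = 38 + Z*(-2 + Z) (X(Z) = (Z*(Z - 2) - 2) + (25 - 5*(-3)) = (Z*(-2 + Z) - 2) + (25 + 15) = (-2 + Z*(-2 + Z)) + 40 = 38 + Z*(-2 + Z))
X(58)/(√(1621 + 4300)) = (38 + 58*(-2 + 58))/(√(1621 + 4300)) = (38 + 58*56)/(√5921) = (38 + 3248)*(√5921/5921) = 3286*(√5921/5921) = 106*√5921/191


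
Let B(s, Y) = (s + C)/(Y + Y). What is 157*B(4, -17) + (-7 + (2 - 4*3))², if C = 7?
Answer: 8099/34 ≈ 238.21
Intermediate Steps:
B(s, Y) = (7 + s)/(2*Y) (B(s, Y) = (s + 7)/(Y + Y) = (7 + s)/((2*Y)) = (7 + s)*(1/(2*Y)) = (7 + s)/(2*Y))
157*B(4, -17) + (-7 + (2 - 4*3))² = 157*((½)*(7 + 4)/(-17)) + (-7 + (2 - 4*3))² = 157*((½)*(-1/17)*11) + (-7 + (2 - 12))² = 157*(-11/34) + (-7 - 10)² = -1727/34 + (-17)² = -1727/34 + 289 = 8099/34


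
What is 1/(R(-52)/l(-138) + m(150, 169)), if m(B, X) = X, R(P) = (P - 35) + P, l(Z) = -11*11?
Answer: 121/20588 ≈ 0.0058772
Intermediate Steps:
l(Z) = -121
R(P) = -35 + 2*P (R(P) = (-35 + P) + P = -35 + 2*P)
1/(R(-52)/l(-138) + m(150, 169)) = 1/((-35 + 2*(-52))/(-121) + 169) = 1/((-35 - 104)*(-1/121) + 169) = 1/(-139*(-1/121) + 169) = 1/(139/121 + 169) = 1/(20588/121) = 121/20588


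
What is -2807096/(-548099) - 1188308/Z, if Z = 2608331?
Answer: 606411371844/129965782979 ≈ 4.6659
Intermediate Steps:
-2807096/(-548099) - 1188308/Z = -2807096/(-548099) - 1188308/2608331 = -2807096*(-1/548099) - 1188308*1/2608331 = 2807096/548099 - 108028/237121 = 606411371844/129965782979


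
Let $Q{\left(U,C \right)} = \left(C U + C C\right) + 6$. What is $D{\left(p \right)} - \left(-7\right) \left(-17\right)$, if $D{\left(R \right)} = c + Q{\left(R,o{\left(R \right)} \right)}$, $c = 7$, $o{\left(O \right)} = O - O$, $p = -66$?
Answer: $-106$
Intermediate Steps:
$o{\left(O \right)} = 0$
$Q{\left(U,C \right)} = 6 + C^{2} + C U$ ($Q{\left(U,C \right)} = \left(C U + C^{2}\right) + 6 = \left(C^{2} + C U\right) + 6 = 6 + C^{2} + C U$)
$D{\left(R \right)} = 13$ ($D{\left(R \right)} = 7 + \left(6 + 0^{2} + 0 R\right) = 7 + \left(6 + 0 + 0\right) = 7 + 6 = 13$)
$D{\left(p \right)} - \left(-7\right) \left(-17\right) = 13 - \left(-7\right) \left(-17\right) = 13 - 119 = -106$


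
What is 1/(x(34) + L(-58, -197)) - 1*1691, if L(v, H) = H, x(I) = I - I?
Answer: -333128/197 ≈ -1691.0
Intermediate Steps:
x(I) = 0
1/(x(34) + L(-58, -197)) - 1*1691 = 1/(0 - 197) - 1*1691 = 1/(-197) - 1691 = -1/197 - 1691 = -333128/197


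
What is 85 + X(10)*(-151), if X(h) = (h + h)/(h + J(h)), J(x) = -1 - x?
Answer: 3105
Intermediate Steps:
X(h) = -2*h (X(h) = (h + h)/(h + (-1 - h)) = (2*h)/(-1) = (2*h)*(-1) = -2*h)
85 + X(10)*(-151) = 85 - 2*10*(-151) = 85 - 20*(-151) = 85 + 3020 = 3105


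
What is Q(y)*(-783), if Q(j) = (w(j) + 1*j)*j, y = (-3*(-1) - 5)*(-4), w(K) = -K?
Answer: 0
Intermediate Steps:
y = 8 (y = (3 - 5)*(-4) = -2*(-4) = 8)
Q(j) = 0 (Q(j) = (-j + 1*j)*j = (-j + j)*j = 0*j = 0)
Q(y)*(-783) = 0*(-783) = 0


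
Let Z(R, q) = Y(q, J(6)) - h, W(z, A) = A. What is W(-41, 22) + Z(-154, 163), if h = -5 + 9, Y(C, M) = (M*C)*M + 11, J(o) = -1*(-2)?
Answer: 681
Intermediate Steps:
J(o) = 2
Y(C, M) = 11 + C*M**2 (Y(C, M) = (C*M)*M + 11 = C*M**2 + 11 = 11 + C*M**2)
h = 4
Z(R, q) = 7 + 4*q (Z(R, q) = (11 + q*2**2) - 1*4 = (11 + q*4) - 4 = (11 + 4*q) - 4 = 7 + 4*q)
W(-41, 22) + Z(-154, 163) = 22 + (7 + 4*163) = 22 + (7 + 652) = 22 + 659 = 681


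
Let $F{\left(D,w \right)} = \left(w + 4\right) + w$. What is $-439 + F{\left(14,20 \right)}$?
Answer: $-395$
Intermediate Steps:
$F{\left(D,w \right)} = 4 + 2 w$ ($F{\left(D,w \right)} = \left(4 + w\right) + w = 4 + 2 w$)
$-439 + F{\left(14,20 \right)} = -439 + \left(4 + 2 \cdot 20\right) = -439 + \left(4 + 40\right) = -439 + 44 = -395$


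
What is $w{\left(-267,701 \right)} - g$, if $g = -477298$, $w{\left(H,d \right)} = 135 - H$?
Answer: $477700$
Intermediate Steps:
$w{\left(-267,701 \right)} - g = \left(135 - -267\right) - -477298 = \left(135 + 267\right) + 477298 = 402 + 477298 = 477700$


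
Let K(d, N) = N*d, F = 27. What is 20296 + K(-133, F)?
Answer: 16705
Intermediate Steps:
20296 + K(-133, F) = 20296 + 27*(-133) = 20296 - 3591 = 16705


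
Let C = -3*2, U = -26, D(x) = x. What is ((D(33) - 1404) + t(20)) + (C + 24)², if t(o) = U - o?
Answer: -1093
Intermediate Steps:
C = -6
t(o) = -26 - o
((D(33) - 1404) + t(20)) + (C + 24)² = ((33 - 1404) + (-26 - 1*20)) + (-6 + 24)² = (-1371 + (-26 - 20)) + 18² = (-1371 - 46) + 324 = -1417 + 324 = -1093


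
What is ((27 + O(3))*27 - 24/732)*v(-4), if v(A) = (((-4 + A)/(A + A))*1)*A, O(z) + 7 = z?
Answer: -151516/61 ≈ -2483.9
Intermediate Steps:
O(z) = -7 + z
v(A) = -2 + A/2 (v(A) = (((-4 + A)/((2*A)))*1)*A = (((-4 + A)*(1/(2*A)))*1)*A = (((-4 + A)/(2*A))*1)*A = ((-4 + A)/(2*A))*A = -2 + A/2)
((27 + O(3))*27 - 24/732)*v(-4) = ((27 + (-7 + 3))*27 - 24/732)*(-2 + (½)*(-4)) = ((27 - 4)*27 - 24*1/732)*(-2 - 2) = (23*27 - 2/61)*(-4) = (621 - 2/61)*(-4) = (37879/61)*(-4) = -151516/61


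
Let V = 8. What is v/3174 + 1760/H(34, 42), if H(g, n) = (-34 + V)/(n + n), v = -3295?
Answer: -234664915/41262 ≈ -5687.2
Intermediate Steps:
H(g, n) = -13/n (H(g, n) = (-34 + 8)/(n + n) = -26*1/(2*n) = -13/n)
v/3174 + 1760/H(34, 42) = -3295/3174 + 1760/((-13/42)) = -3295*1/3174 + 1760/((-13*1/42)) = -3295/3174 + 1760/(-13/42) = -3295/3174 + 1760*(-42/13) = -3295/3174 - 73920/13 = -234664915/41262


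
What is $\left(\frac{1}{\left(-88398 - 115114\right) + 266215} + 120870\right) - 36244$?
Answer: $\frac{5306304079}{62703} \approx 84626.0$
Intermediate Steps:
$\left(\frac{1}{\left(-88398 - 115114\right) + 266215} + 120870\right) - 36244 = \left(\frac{1}{-203512 + 266215} + 120870\right) - 36244 = \left(\frac{1}{62703} + 120870\right) - 36244 = \frac{7578911611}{62703} - 36244 = \frac{5306304079}{62703}$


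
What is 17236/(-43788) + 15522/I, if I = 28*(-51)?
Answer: -29345431/2605386 ≈ -11.263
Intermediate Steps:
I = -1428
17236/(-43788) + 15522/I = 17236/(-43788) + 15522/(-1428) = 17236*(-1/43788) + 15522*(-1/1428) = -4309/10947 - 2587/238 = -29345431/2605386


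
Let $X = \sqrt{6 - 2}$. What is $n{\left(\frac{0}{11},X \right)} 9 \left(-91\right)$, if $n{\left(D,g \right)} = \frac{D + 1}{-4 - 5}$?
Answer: $91$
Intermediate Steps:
$X = 2$ ($X = \sqrt{4} = 2$)
$n{\left(D,g \right)} = - \frac{1}{9} - \frac{D}{9}$ ($n{\left(D,g \right)} = \frac{1 + D}{-9} = \left(1 + D\right) \left(- \frac{1}{9}\right) = - \frac{1}{9} - \frac{D}{9}$)
$n{\left(\frac{0}{11},X \right)} 9 \left(-91\right) = \left(- \frac{1}{9} - \frac{0 \cdot \frac{1}{11}}{9}\right) 9 \left(-91\right) = \left(- \frac{1}{9} - 0\right) 9 \left(-91\right) = \left(- \frac{1}{9} + 0\right) 9 \left(-91\right) = \left(- \frac{1}{9}\right) 9 \left(-91\right) = \left(-1\right) \left(-91\right) = 91$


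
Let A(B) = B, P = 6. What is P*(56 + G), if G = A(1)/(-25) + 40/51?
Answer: 144698/425 ≈ 340.47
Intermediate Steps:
G = 949/1275 (G = 1/(-25) + 40/51 = 1*(-1/25) + 40*(1/51) = -1/25 + 40/51 = 949/1275 ≈ 0.74431)
P*(56 + G) = 6*(56 + 949/1275) = 6*(72349/1275) = 144698/425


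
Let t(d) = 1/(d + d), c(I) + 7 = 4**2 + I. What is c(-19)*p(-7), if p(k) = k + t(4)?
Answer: 275/4 ≈ 68.750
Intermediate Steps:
c(I) = 9 + I (c(I) = -7 + (4**2 + I) = -7 + (16 + I) = 9 + I)
t(d) = 1/(2*d)
p(k) = 1/8 + k (p(k) = k + (1/2)/4 = k + (1/2)*(1/4) = k + 1/8 = 1/8 + k)
c(-19)*p(-7) = (9 - 19)*(1/8 - 7) = -10*(-55/8) = 275/4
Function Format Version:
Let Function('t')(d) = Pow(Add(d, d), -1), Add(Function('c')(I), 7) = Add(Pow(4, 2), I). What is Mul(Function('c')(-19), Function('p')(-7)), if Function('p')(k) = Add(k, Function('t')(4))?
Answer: Rational(275, 4) ≈ 68.750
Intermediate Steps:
Function('c')(I) = Add(9, I) (Function('c')(I) = Add(-7, Add(Pow(4, 2), I)) = Add(-7, Add(16, I)) = Add(9, I))
Function('t')(d) = Mul(Rational(1, 2), Pow(d, -1)) (Function('t')(d) = Pow(Mul(2, d), -1) = Mul(Rational(1, 2), Pow(d, -1)))
Function('p')(k) = Add(Rational(1, 8), k) (Function('p')(k) = Add(k, Mul(Rational(1, 2), Pow(4, -1))) = Add(k, Mul(Rational(1, 2), Rational(1, 4))) = Add(k, Rational(1, 8)) = Add(Rational(1, 8), k))
Mul(Function('c')(-19), Function('p')(-7)) = Mul(Add(9, -19), Add(Rational(1, 8), -7)) = Mul(-10, Rational(-55, 8)) = Rational(275, 4)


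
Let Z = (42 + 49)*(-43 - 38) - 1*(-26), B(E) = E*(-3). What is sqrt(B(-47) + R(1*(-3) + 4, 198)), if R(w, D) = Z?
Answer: 2*I*sqrt(1801) ≈ 84.876*I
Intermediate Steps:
B(E) = -3*E
Z = -7345 (Z = 91*(-81) + 26 = -7371 + 26 = -7345)
R(w, D) = -7345
sqrt(B(-47) + R(1*(-3) + 4, 198)) = sqrt(-3*(-47) - 7345) = sqrt(141 - 7345) = sqrt(-7204) = 2*I*sqrt(1801)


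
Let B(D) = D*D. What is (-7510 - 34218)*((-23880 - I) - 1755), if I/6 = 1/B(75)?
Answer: 2005682483456/1875 ≈ 1.0697e+9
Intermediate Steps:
B(D) = D²
I = 2/1875 (I = 6/(75²) = 6/5625 = 6*(1/5625) = 2/1875 ≈ 0.0010667)
(-7510 - 34218)*((-23880 - I) - 1755) = (-7510 - 34218)*((-23880 - 1*2/1875) - 1755) = -41728*((-23880 - 2/1875) - 1755) = -41728*(-44775002/1875 - 1755) = -41728*(-48065627/1875) = 2005682483456/1875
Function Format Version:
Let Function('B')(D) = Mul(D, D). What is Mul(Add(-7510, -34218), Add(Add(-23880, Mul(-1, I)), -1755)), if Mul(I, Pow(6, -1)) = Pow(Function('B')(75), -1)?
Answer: Rational(2005682483456, 1875) ≈ 1.0697e+9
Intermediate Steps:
Function('B')(D) = Pow(D, 2)
I = Rational(2, 1875) (I = Mul(6, Pow(Pow(75, 2), -1)) = Mul(6, Pow(5625, -1)) = Mul(6, Rational(1, 5625)) = Rational(2, 1875) ≈ 0.0010667)
Mul(Add(-7510, -34218), Add(Add(-23880, Mul(-1, I)), -1755)) = Mul(Add(-7510, -34218), Add(Add(-23880, Mul(-1, Rational(2, 1875))), -1755)) = Mul(-41728, Add(Add(-23880, Rational(-2, 1875)), -1755)) = Mul(-41728, Add(Rational(-44775002, 1875), -1755)) = Mul(-41728, Rational(-48065627, 1875)) = Rational(2005682483456, 1875)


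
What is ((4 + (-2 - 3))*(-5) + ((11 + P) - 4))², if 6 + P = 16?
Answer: 484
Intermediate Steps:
P = 10 (P = -6 + 16 = 10)
((4 + (-2 - 3))*(-5) + ((11 + P) - 4))² = ((4 + (-2 - 3))*(-5) + ((11 + 10) - 4))² = ((4 - 5)*(-5) + (21 - 4))² = (-1*(-5) + 17)² = (5 + 17)² = 22² = 484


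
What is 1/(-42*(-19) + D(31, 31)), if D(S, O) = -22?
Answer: 1/776 ≈ 0.0012887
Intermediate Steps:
1/(-42*(-19) + D(31, 31)) = 1/(-42*(-19) - 22) = 1/(798 - 22) = 1/776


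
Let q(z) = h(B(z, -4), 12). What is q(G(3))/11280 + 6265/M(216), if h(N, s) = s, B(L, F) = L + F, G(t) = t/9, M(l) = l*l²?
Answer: 3991699/2368258560 ≈ 0.0016855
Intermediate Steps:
M(l) = l³
G(t) = t/9 (G(t) = t*(⅑) = t/9)
B(L, F) = F + L
q(z) = 12
q(G(3))/11280 + 6265/M(216) = 12/11280 + 6265/(216³) = 12*(1/11280) + 6265/10077696 = 1/940 + 6265*(1/10077696) = 1/940 + 6265/10077696 = 3991699/2368258560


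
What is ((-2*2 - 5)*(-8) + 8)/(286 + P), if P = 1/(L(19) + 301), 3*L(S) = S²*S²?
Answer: 10497920/37530067 ≈ 0.27972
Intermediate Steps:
L(S) = S⁴/3 (L(S) = (S²*S²)/3 = S⁴/3)
P = 3/131224 (P = 1/((⅓)*19⁴ + 301) = 1/((⅓)*130321 + 301) = 1/(130321/3 + 301) = 1/(131224/3) = 3/131224 ≈ 2.2862e-5)
((-2*2 - 5)*(-8) + 8)/(286 + P) = ((-2*2 - 5)*(-8) + 8)/(286 + 3/131224) = ((-4 - 5)*(-8) + 8)/(37530067/131224) = (-9*(-8) + 8)*(131224/37530067) = (72 + 8)*(131224/37530067) = 80*(131224/37530067) = 10497920/37530067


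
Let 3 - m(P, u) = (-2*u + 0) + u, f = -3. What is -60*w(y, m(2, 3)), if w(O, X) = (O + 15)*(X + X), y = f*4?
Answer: -2160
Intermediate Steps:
y = -12 (y = -3*4 = -12)
m(P, u) = 3 + u (m(P, u) = 3 - ((-2*u + 0) + u) = 3 - (-2*u + u) = 3 - (-1)*u = 3 + u)
w(O, X) = 2*X*(15 + O) (w(O, X) = (15 + O)*(2*X) = 2*X*(15 + O))
-60*w(y, m(2, 3)) = -120*(3 + 3)*(15 - 12) = -120*6*3 = -60*36 = -2160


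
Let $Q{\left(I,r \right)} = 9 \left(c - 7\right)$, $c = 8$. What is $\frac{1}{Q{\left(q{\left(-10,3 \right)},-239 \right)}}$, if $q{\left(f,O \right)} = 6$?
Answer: $\frac{1}{9} \approx 0.11111$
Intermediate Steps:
$Q{\left(I,r \right)} = 9$ ($Q{\left(I,r \right)} = 9 \left(8 - 7\right) = 9 \cdot 1 = 9$)
$\frac{1}{Q{\left(q{\left(-10,3 \right)},-239 \right)}} = \frac{1}{9}$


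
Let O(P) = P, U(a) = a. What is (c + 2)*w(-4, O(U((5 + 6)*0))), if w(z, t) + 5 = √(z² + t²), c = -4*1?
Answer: 2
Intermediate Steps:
c = -4
w(z, t) = -5 + √(t² + z²) (w(z, t) = -5 + √(z² + t²) = -5 + √(t² + z²))
(c + 2)*w(-4, O(U((5 + 6)*0))) = (-4 + 2)*(-5 + √(((5 + 6)*0)² + (-4)²)) = -2*(-5 + √((11*0)² + 16)) = -2*(-5 + √(0² + 16)) = -2*(-5 + √(0 + 16)) = -2*(-5 + √16) = -2*(-5 + 4) = -2*(-1) = 2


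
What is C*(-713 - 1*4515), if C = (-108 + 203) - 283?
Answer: 982864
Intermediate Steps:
C = -188 (C = 95 - 283 = -188)
C*(-713 - 1*4515) = -188*(-713 - 1*4515) = -188*(-713 - 4515) = -188*(-5228) = 982864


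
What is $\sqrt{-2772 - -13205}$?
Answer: $\sqrt{10433} \approx 102.14$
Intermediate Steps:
$\sqrt{-2772 - -13205} = \sqrt{-2772 + 13205} = \sqrt{10433}$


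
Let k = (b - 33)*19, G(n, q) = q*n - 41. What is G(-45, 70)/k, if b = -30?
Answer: 3191/1197 ≈ 2.6658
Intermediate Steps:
G(n, q) = -41 + n*q (G(n, q) = n*q - 41 = -41 + n*q)
k = -1197 (k = (-30 - 33)*19 = -63*19 = -1197)
G(-45, 70)/k = (-41 - 45*70)/(-1197) = (-41 - 3150)*(-1/1197) = -3191*(-1/1197) = 3191/1197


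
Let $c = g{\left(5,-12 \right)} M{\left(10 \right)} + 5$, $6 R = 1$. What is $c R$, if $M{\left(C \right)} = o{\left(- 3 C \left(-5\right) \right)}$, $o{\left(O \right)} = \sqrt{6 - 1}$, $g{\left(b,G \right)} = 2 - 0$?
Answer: $\frac{5}{6} + \frac{\sqrt{5}}{3} \approx 1.5787$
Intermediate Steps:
$R = \frac{1}{6}$ ($R = \frac{1}{6} \cdot 1 = \frac{1}{6} \approx 0.16667$)
$g{\left(b,G \right)} = 2$ ($g{\left(b,G \right)} = 2 + 0 = 2$)
$o{\left(O \right)} = \sqrt{5}$
$M{\left(C \right)} = \sqrt{5}$
$c = 5 + 2 \sqrt{5}$ ($c = 2 \sqrt{5} + 5 = 5 + 2 \sqrt{5} \approx 9.4721$)
$c R = \left(5 + 2 \sqrt{5}\right) \frac{1}{6} = \frac{5}{6} + \frac{\sqrt{5}}{3}$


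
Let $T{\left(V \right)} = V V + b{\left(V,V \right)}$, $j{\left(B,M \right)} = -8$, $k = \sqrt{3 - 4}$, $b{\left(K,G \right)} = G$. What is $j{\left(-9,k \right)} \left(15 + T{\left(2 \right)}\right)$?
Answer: $-168$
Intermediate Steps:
$k = i$ ($k = \sqrt{-1} = i \approx 1.0 i$)
$T{\left(V \right)} = V + V^{2}$ ($T{\left(V \right)} = V V + V = V^{2} + V = V + V^{2}$)
$j{\left(-9,k \right)} \left(15 + T{\left(2 \right)}\right) = - 8 \left(15 + 2 \left(1 + 2\right)\right) = - 8 \left(15 + 2 \cdot 3\right) = - 8 \left(15 + 6\right) = \left(-8\right) 21 = -168$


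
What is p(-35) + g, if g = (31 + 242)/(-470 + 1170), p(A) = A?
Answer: -3461/100 ≈ -34.610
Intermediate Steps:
g = 39/100 (g = 273/700 = 273*(1/700) = 39/100 ≈ 0.39000)
p(-35) + g = -35 + 39/100 = -3461/100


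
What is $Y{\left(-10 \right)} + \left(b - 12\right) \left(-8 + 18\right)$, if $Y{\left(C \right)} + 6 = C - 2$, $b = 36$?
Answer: $222$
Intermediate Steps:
$Y{\left(C \right)} = -8 + C$ ($Y{\left(C \right)} = -6 + \left(C - 2\right) = -6 + \left(-2 + C\right) = -8 + C$)
$Y{\left(-10 \right)} + \left(b - 12\right) \left(-8 + 18\right) = \left(-8 - 10\right) + \left(36 - 12\right) \left(-8 + 18\right) = -18 + 24 \cdot 10 = -18 + 240 = 222$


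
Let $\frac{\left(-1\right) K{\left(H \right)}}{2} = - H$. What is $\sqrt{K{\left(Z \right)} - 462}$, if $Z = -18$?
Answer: $i \sqrt{498} \approx 22.316 i$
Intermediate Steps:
$K{\left(H \right)} = 2 H$ ($K{\left(H \right)} = - 2 \left(- H\right) = 2 H$)
$\sqrt{K{\left(Z \right)} - 462} = \sqrt{2 \left(-18\right) - 462} = \sqrt{-36 - 462} = \sqrt{-498} = i \sqrt{498}$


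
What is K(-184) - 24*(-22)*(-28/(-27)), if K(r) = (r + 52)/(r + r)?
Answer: 453673/828 ≈ 547.91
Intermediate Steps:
K(r) = (52 + r)/(2*r) (K(r) = (52 + r)/((2*r)) = (52 + r)*(1/(2*r)) = (52 + r)/(2*r))
K(-184) - 24*(-22)*(-28/(-27)) = (1/2)*(52 - 184)/(-184) - 24*(-22)*(-28/(-27)) = (1/2)*(-1/184)*(-132) - (-528)*(-28*(-1/27)) = 33/92 - (-528)*28/27 = 33/92 - 1*(-4928/9) = 33/92 + 4928/9 = 453673/828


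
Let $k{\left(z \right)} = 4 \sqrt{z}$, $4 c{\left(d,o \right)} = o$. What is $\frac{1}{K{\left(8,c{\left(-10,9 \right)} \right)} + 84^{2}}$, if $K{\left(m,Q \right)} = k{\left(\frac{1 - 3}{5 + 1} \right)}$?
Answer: $\frac{1323}{9335089} - \frac{i \sqrt{3}}{37340356} \approx 0.00014172 - 4.6385 \cdot 10^{-8} i$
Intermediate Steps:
$c{\left(d,o \right)} = \frac{o}{4}$
$K{\left(m,Q \right)} = \frac{4 i \sqrt{3}}{3}$ ($K{\left(m,Q \right)} = 4 \sqrt{\frac{1 - 3}{5 + 1}} = 4 \sqrt{- \frac{2}{6}} = 4 \sqrt{\left(-2\right) \frac{1}{6}} = 4 \sqrt{- \frac{1}{3}} = 4 \frac{i \sqrt{3}}{3} = \frac{4 i \sqrt{3}}{3}$)
$\frac{1}{K{\left(8,c{\left(-10,9 \right)} \right)} + 84^{2}} = \frac{1}{\frac{4 i \sqrt{3}}{3} + 84^{2}} = \frac{1}{\frac{4 i \sqrt{3}}{3} + 7056} = \frac{1}{7056 + \frac{4 i \sqrt{3}}{3}}$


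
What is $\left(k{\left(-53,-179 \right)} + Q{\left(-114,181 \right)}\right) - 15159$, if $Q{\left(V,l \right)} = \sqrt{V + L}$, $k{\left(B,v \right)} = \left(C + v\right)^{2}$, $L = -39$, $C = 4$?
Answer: $15466 + 3 i \sqrt{17} \approx 15466.0 + 12.369 i$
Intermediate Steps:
$k{\left(B,v \right)} = \left(4 + v\right)^{2}$
$Q{\left(V,l \right)} = \sqrt{-39 + V}$ ($Q{\left(V,l \right)} = \sqrt{V - 39} = \sqrt{-39 + V}$)
$\left(k{\left(-53,-179 \right)} + Q{\left(-114,181 \right)}\right) - 15159 = \left(\left(4 - 179\right)^{2} + \sqrt{-39 - 114}\right) - 15159 = \left(\left(-175\right)^{2} + \sqrt{-153}\right) - 15159 = \left(30625 + 3 i \sqrt{17}\right) - 15159 = 15466 + 3 i \sqrt{17}$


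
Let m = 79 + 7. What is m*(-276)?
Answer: -23736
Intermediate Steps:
m = 86
m*(-276) = 86*(-276) = -23736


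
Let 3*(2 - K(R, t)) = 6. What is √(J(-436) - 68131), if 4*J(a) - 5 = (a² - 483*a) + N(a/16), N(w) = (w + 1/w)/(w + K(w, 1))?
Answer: √1522740262/218 ≈ 179.00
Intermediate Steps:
K(R, t) = 0 (K(R, t) = 2 - ⅓*6 = 2 - 2 = 0)
N(w) = (w + 1/w)/w (N(w) = (w + 1/w)/(w + 0) = (w + 1/w)/w)
J(a) = 3/2 + 64/a² - 483*a/4 + a²/4 (J(a) = 5/4 + ((a² - 483*a) + (1 + (a/16)⁻²))/4 = 5/4 + ((a² - 483*a) + (1 + 256/a²))/4 = 5/4 + (1 + a² - 483*a + 256/a²)/4 = 5/4 + (¼ + 64/a² - 483*a/4 + a²/4) = 3/2 + 64/a² - 483*a/4 + a²/4)
√(J(-436) - 68131) = √((3/2 + 64/(-436)² - 483/4*(-436) + (¼)*(-436)²) - 68131) = √((3/2 + 64*(1/190096) + 52647 + (¼)*190096) - 68131) = √((3/2 + 4/11881 + 52647 + 47524) - 68131) = √(2380298953/23762 - 68131) = √(761370131/23762) = √1522740262/218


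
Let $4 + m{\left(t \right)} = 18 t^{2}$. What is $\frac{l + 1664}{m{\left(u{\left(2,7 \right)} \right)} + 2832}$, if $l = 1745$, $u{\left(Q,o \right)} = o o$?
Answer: $\frac{487}{6578} \approx 0.074035$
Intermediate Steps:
$u{\left(Q,o \right)} = o^{2}$
$m{\left(t \right)} = -4 + 18 t^{2}$
$\frac{l + 1664}{m{\left(u{\left(2,7 \right)} \right)} + 2832} = \frac{1745 + 1664}{\left(-4 + 18 \left(7^{2}\right)^{2}\right) + 2832} = \frac{3409}{\left(-4 + 18 \cdot 49^{2}\right) + 2832} = \frac{3409}{\left(-4 + 18 \cdot 2401\right) + 2832} = \frac{3409}{\left(-4 + 43218\right) + 2832} = \frac{3409}{43214 + 2832} = \frac{3409}{46046} = 3409 \cdot \frac{1}{46046} = \frac{487}{6578}$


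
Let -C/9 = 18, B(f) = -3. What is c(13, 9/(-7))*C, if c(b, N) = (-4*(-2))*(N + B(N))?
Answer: 38880/7 ≈ 5554.3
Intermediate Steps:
C = -162 (C = -9*18 = -162)
c(b, N) = -24 + 8*N (c(b, N) = (-4*(-2))*(N - 3) = 8*(-3 + N) = -24 + 8*N)
c(13, 9/(-7))*C = (-24 + 8*(9/(-7)))*(-162) = (-24 + 8*(9*(-⅐)))*(-162) = (-24 + 8*(-9/7))*(-162) = (-24 - 72/7)*(-162) = -240/7*(-162) = 38880/7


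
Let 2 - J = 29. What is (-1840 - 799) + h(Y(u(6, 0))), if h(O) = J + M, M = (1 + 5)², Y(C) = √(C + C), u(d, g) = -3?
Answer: -2630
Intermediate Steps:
J = -27 (J = 2 - 1*29 = 2 - 29 = -27)
Y(C) = √2*√C (Y(C) = √(2*C) = √2*√C)
M = 36 (M = 6² = 36)
h(O) = 9 (h(O) = -27 + 36 = 9)
(-1840 - 799) + h(Y(u(6, 0))) = (-1840 - 799) + 9 = -2639 + 9 = -2630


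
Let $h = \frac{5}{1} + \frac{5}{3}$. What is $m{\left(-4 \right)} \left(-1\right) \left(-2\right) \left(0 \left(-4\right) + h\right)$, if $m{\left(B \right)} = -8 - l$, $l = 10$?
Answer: $-240$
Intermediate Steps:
$h = \frac{20}{3}$ ($h = 5 \cdot 1 + 5 \cdot \frac{1}{3} = 5 + \frac{5}{3} = \frac{20}{3} \approx 6.6667$)
$m{\left(B \right)} = -18$ ($m{\left(B \right)} = -8 - 10 = -18$)
$m{\left(-4 \right)} \left(-1\right) \left(-2\right) \left(0 \left(-4\right) + h\right) = - 18 \left(-1\right) \left(-2\right) \left(0 \left(-4\right) + \frac{20}{3}\right) = - 18 \cdot 2 \left(0 + \frac{20}{3}\right) = - 18 \cdot 2 \cdot \frac{20}{3} = \left(-18\right) \frac{40}{3} = -240$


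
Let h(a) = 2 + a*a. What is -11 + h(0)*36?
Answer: 61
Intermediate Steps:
h(a) = 2 + a**2
-11 + h(0)*36 = -11 + (2 + 0**2)*36 = -11 + (2 + 0)*36 = -11 + 2*36 = -11 + 72 = 61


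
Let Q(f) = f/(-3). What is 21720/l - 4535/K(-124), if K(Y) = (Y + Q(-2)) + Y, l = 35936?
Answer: 31564095/1666532 ≈ 18.940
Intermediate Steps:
Q(f) = -f/3 (Q(f) = f*(-1/3) = -f/3)
K(Y) = 2/3 + 2*Y (K(Y) = (Y - 1/3*(-2)) + Y = (Y + 2/3) + Y = (2/3 + Y) + Y = 2/3 + 2*Y)
21720/l - 4535/K(-124) = 21720/35936 - 4535/(2/3 + 2*(-124)) = 21720*(1/35936) - 4535/(2/3 - 248) = 2715/4492 - 4535/(-742/3) = 2715/4492 - 4535*(-3/742) = 2715/4492 + 13605/742 = 31564095/1666532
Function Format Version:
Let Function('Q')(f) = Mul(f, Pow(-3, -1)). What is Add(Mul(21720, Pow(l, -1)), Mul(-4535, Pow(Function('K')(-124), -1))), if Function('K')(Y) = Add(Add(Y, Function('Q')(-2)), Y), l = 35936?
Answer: Rational(31564095, 1666532) ≈ 18.940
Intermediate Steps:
Function('Q')(f) = Mul(Rational(-1, 3), f) (Function('Q')(f) = Mul(f, Rational(-1, 3)) = Mul(Rational(-1, 3), f))
Function('K')(Y) = Add(Rational(2, 3), Mul(2, Y)) (Function('K')(Y) = Add(Add(Y, Mul(Rational(-1, 3), -2)), Y) = Add(Add(Y, Rational(2, 3)), Y) = Add(Add(Rational(2, 3), Y), Y) = Add(Rational(2, 3), Mul(2, Y)))
Add(Mul(21720, Pow(l, -1)), Mul(-4535, Pow(Function('K')(-124), -1))) = Add(Mul(21720, Pow(35936, -1)), Mul(-4535, Pow(Add(Rational(2, 3), Mul(2, -124)), -1))) = Add(Mul(21720, Rational(1, 35936)), Mul(-4535, Pow(Add(Rational(2, 3), -248), -1))) = Add(Rational(2715, 4492), Mul(-4535, Pow(Rational(-742, 3), -1))) = Add(Rational(2715, 4492), Mul(-4535, Rational(-3, 742))) = Add(Rational(2715, 4492), Rational(13605, 742)) = Rational(31564095, 1666532)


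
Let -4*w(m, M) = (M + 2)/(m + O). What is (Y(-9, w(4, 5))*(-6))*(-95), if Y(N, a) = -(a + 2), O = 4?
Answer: -16245/16 ≈ -1015.3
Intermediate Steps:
w(m, M) = -(2 + M)/(4*(4 + m)) (w(m, M) = -(M + 2)/(4*(m + 4)) = -(2 + M)/(4*(4 + m)))
Y(N, a) = -2 - a (Y(N, a) = -(2 + a) = -2 - a)
(Y(-9, w(4, 5))*(-6))*(-95) = ((-2 - (-2 - 1*5)/(4*(4 + 4)))*(-6))*(-95) = ((-2 - (-2 - 5)/(4*8))*(-6))*(-95) = ((-2 - (-7)/(4*8))*(-6))*(-95) = ((-2 - 1*(-7/32))*(-6))*(-95) = ((-2 + 7/32)*(-6))*(-95) = -57/32*(-6)*(-95) = (171/16)*(-95) = -16245/16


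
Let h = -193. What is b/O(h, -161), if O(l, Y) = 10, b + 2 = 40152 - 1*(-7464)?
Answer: 23807/5 ≈ 4761.4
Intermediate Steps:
b = 47614 (b = -2 + (40152 - 1*(-7464)) = -2 + (40152 + 7464) = -2 + 47616 = 47614)
b/O(h, -161) = 47614/10 = 47614*(1/10) = 23807/5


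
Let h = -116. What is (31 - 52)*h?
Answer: 2436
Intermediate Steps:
(31 - 52)*h = (31 - 52)*(-116) = -21*(-116) = 2436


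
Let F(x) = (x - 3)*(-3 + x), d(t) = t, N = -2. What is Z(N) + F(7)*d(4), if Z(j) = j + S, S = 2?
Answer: 64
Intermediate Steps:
F(x) = (-3 + x)² (F(x) = (-3 + x)*(-3 + x) = (-3 + x)²)
Z(j) = 2 + j (Z(j) = j + 2 = 2 + j)
Z(N) + F(7)*d(4) = (2 - 2) + (-3 + 7)²*4 = 0 + 4²*4 = 0 + 16*4 = 0 + 64 = 64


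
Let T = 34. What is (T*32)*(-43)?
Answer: -46784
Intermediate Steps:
(T*32)*(-43) = (34*32)*(-43) = 1088*(-43) = -46784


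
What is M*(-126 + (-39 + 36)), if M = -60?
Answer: 7740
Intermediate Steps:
M*(-126 + (-39 + 36)) = -60*(-126 + (-39 + 36)) = -60*(-126 - 3) = -60*(-129) = 7740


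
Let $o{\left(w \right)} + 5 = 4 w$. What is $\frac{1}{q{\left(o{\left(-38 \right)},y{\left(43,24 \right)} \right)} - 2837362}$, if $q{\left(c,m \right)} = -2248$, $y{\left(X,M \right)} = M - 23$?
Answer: $- \frac{1}{2839610} \approx -3.5216 \cdot 10^{-7}$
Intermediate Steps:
$o{\left(w \right)} = -5 + 4 w$
$y{\left(X,M \right)} = -23 + M$ ($y{\left(X,M \right)} = M - 23 = -23 + M$)
$\frac{1}{q{\left(o{\left(-38 \right)},y{\left(43,24 \right)} \right)} - 2837362} = \frac{1}{-2248 - 2837362} = \frac{1}{-2839610} = - \frac{1}{2839610}$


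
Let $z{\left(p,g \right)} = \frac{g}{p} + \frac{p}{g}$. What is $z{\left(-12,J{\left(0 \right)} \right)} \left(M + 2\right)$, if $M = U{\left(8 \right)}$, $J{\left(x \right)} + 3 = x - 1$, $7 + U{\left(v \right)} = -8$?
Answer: $- \frac{130}{3} \approx -43.333$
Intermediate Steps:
$U{\left(v \right)} = -15$ ($U{\left(v \right)} = -7 - 8 = -15$)
$J{\left(x \right)} = -4 + x$ ($J{\left(x \right)} = -3 + \left(x - 1\right) = -3 + \left(-1 + x\right) = -4 + x$)
$M = -15$
$z{\left(-12,J{\left(0 \right)} \right)} \left(M + 2\right) = \left(\frac{-4 + 0}{-12} - \frac{12}{-4 + 0}\right) \left(-15 + 2\right) = \left(\left(-4\right) \left(- \frac{1}{12}\right) - \frac{12}{-4}\right) \left(-13\right) = \left(\frac{1}{3} - -3\right) \left(-13\right) = \left(\frac{1}{3} + 3\right) \left(-13\right) = \frac{10}{3} \left(-13\right) = - \frac{130}{3}$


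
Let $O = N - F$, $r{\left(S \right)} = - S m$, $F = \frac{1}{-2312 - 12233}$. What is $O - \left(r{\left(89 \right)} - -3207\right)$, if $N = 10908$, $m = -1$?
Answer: $\frac{110716541}{14545} \approx 7612.0$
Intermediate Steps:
$F = - \frac{1}{14545}$ ($F = \frac{1}{-14545} = - \frac{1}{14545} \approx -6.8752 \cdot 10^{-5}$)
$r{\left(S \right)} = S$ ($r{\left(S \right)} = - S \left(-1\right) = S$)
$O = \frac{158656861}{14545}$ ($O = 10908 - - \frac{1}{14545} = 10908 + \frac{1}{14545} = \frac{158656861}{14545} \approx 10908.0$)
$O - \left(r{\left(89 \right)} - -3207\right) = \frac{158656861}{14545} - \left(89 - -3207\right) = \frac{158656861}{14545} - \left(89 + 3207\right) = \frac{158656861}{14545} - 3296 = \frac{110716541}{14545}$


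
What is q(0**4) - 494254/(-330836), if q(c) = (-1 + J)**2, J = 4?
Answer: 1735889/165418 ≈ 10.494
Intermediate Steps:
q(c) = 9 (q(c) = (-1 + 4)**2 = 3**2 = 9)
q(0**4) - 494254/(-330836) = 9 - 494254/(-330836) = 9 - 494254*(-1/330836) = 9 + 247127/165418 = 1735889/165418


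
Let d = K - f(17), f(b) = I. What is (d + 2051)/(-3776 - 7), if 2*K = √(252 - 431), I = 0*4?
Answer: -2051/3783 - I*√179/7566 ≈ -0.54216 - 0.0017683*I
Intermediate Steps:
I = 0
K = I*√179/2 (K = √(252 - 431)/2 = √(-179)/2 = (I*√179)/2 = I*√179/2 ≈ 6.6895*I)
f(b) = 0
d = I*√179/2 (d = I*√179/2 - 1*0 = I*√179/2 + 0 = I*√179/2 ≈ 6.6895*I)
(d + 2051)/(-3776 - 7) = (I*√179/2 + 2051)/(-3776 - 7) = (2051 + I*√179/2)/(-3783) = (2051 + I*√179/2)*(-1/3783) = -2051/3783 - I*√179/7566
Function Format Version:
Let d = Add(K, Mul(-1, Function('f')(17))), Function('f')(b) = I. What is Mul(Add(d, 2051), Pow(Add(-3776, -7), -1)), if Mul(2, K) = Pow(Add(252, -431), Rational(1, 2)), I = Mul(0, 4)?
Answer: Add(Rational(-2051, 3783), Mul(Rational(-1, 7566), I, Pow(179, Rational(1, 2)))) ≈ Add(-0.54216, Mul(-0.0017683, I))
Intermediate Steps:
I = 0
K = Mul(Rational(1, 2), I, Pow(179, Rational(1, 2))) (K = Mul(Rational(1, 2), Pow(Add(252, -431), Rational(1, 2))) = Mul(Rational(1, 2), Pow(-179, Rational(1, 2))) = Mul(Rational(1, 2), Mul(I, Pow(179, Rational(1, 2)))) = Mul(Rational(1, 2), I, Pow(179, Rational(1, 2))) ≈ Mul(6.6895, I))
Function('f')(b) = 0
d = Mul(Rational(1, 2), I, Pow(179, Rational(1, 2))) (d = Add(Mul(Rational(1, 2), I, Pow(179, Rational(1, 2))), Mul(-1, 0)) = Add(Mul(Rational(1, 2), I, Pow(179, Rational(1, 2))), 0) = Mul(Rational(1, 2), I, Pow(179, Rational(1, 2))) ≈ Mul(6.6895, I))
Mul(Add(d, 2051), Pow(Add(-3776, -7), -1)) = Mul(Add(Mul(Rational(1, 2), I, Pow(179, Rational(1, 2))), 2051), Pow(Add(-3776, -7), -1)) = Mul(Add(2051, Mul(Rational(1, 2), I, Pow(179, Rational(1, 2)))), Pow(-3783, -1)) = Mul(Add(2051, Mul(Rational(1, 2), I, Pow(179, Rational(1, 2)))), Rational(-1, 3783)) = Add(Rational(-2051, 3783), Mul(Rational(-1, 7566), I, Pow(179, Rational(1, 2))))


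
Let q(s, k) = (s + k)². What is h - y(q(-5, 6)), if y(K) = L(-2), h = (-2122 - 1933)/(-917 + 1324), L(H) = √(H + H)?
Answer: -4055/407 - 2*I ≈ -9.9632 - 2.0*I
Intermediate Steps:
q(s, k) = (k + s)²
L(H) = √2*√H (L(H) = √(2*H) = √2*√H)
h = -4055/407 ≈ -9.9632
y(K) = 2*I (y(K) = √2*√(-2) = √2*(I*√2) = 2*I)
h - y(q(-5, 6)) = -4055/407 - 2*I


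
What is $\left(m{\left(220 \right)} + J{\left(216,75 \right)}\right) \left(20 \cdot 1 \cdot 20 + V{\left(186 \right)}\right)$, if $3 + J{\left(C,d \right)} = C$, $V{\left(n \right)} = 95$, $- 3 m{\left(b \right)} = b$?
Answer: $69135$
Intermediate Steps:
$m{\left(b \right)} = - \frac{b}{3}$
$J{\left(C,d \right)} = -3 + C$
$\left(m{\left(220 \right)} + J{\left(216,75 \right)}\right) \left(20 \cdot 1 \cdot 20 + V{\left(186 \right)}\right) = \left(\left(- \frac{1}{3}\right) 220 + \left(-3 + 216\right)\right) \left(20 \cdot 1 \cdot 20 + 95\right) = \left(- \frac{220}{3} + 213\right) \left(20 \cdot 20 + 95\right) = \frac{419 \left(400 + 95\right)}{3} = \frac{419}{3} \cdot 495 = 69135$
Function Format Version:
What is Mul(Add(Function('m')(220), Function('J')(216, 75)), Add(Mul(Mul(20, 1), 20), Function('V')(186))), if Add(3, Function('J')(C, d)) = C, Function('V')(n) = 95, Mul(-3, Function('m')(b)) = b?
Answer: 69135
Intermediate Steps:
Function('m')(b) = Mul(Rational(-1, 3), b)
Function('J')(C, d) = Add(-3, C)
Mul(Add(Function('m')(220), Function('J')(216, 75)), Add(Mul(Mul(20, 1), 20), Function('V')(186))) = Mul(Add(Mul(Rational(-1, 3), 220), Add(-3, 216)), Add(Mul(Mul(20, 1), 20), 95)) = Mul(Add(Rational(-220, 3), 213), Add(Mul(20, 20), 95)) = Mul(Rational(419, 3), Add(400, 95)) = Mul(Rational(419, 3), 495) = 69135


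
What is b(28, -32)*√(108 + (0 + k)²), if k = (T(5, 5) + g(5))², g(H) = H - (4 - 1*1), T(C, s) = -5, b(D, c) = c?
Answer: -96*√21 ≈ -439.93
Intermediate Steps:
g(H) = -3 + H (g(H) = H - (4 - 1) = H - 1*3 = H - 3 = -3 + H)
k = 9 (k = (-5 + (-3 + 5))² = (-5 + 2)² = (-3)² = 9)
b(28, -32)*√(108 + (0 + k)²) = -32*√(108 + (0 + 9)²) = -32*√(108 + 9²) = -32*√(108 + 81) = -96*√21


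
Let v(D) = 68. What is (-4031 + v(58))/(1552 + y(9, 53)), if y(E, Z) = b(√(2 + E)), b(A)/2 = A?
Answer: -1537644/602165 + 3963*√11/1204330 ≈ -2.5426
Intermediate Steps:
b(A) = 2*A
y(E, Z) = 2*√(2 + E)
(-4031 + v(58))/(1552 + y(9, 53)) = (-4031 + 68)/(1552 + 2*√(2 + 9)) = -3963/(1552 + 2*√11)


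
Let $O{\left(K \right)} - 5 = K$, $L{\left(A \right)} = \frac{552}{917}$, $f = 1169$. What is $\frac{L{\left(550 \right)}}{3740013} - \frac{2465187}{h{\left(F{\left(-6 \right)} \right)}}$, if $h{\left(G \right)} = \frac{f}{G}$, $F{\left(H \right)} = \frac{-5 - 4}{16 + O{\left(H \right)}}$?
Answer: $\frac{172542559592443}{136367107335} \approx 1265.3$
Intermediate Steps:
$L{\left(A \right)} = \frac{552}{917}$ ($L{\left(A \right)} = 552 \cdot \frac{1}{917} = \frac{552}{917}$)
$O{\left(K \right)} = 5 + K$
$F{\left(H \right)} = - \frac{9}{21 + H}$ ($F{\left(H \right)} = \frac{-5 - 4}{16 + \left(5 + H\right)} = - \frac{9}{21 + H}$)
$h{\left(G \right)} = \frac{1169}{G}$
$\frac{L{\left(550 \right)}}{3740013} - \frac{2465187}{h{\left(F{\left(-6 \right)} \right)}} = \frac{552}{917 \cdot 3740013} - \frac{2465187}{1169 \frac{1}{\left(-9\right) \frac{1}{21 - 6}}} = \frac{552}{917} \cdot \frac{1}{3740013} - \frac{2465187}{1169 \frac{1}{\left(-9\right) \frac{1}{15}}} = \frac{184}{1143197307} - \frac{2465187}{1169 \frac{1}{\left(-9\right) \frac{1}{15}}} = \frac{184}{1143197307} - \frac{2465187}{1169 \frac{1}{- \frac{3}{5}}} = \frac{184}{1143197307} - \frac{2465187}{1169 \left(- \frac{5}{3}\right)} = \frac{184}{1143197307} - \frac{2465187}{- \frac{5845}{3}} = \frac{184}{1143197307} - - \frac{7395561}{5845} = \frac{184}{1143197307} + \frac{7395561}{5845} = \frac{172542559592443}{136367107335}$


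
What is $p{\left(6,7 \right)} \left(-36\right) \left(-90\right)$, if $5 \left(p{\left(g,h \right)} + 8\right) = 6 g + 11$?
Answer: $4536$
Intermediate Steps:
$p{\left(g,h \right)} = - \frac{29}{5} + \frac{6 g}{5}$ ($p{\left(g,h \right)} = -8 + \frac{6 g + 11}{5} = -8 + \frac{11 + 6 g}{5} = -8 + \left(\frac{11}{5} + \frac{6 g}{5}\right) = - \frac{29}{5} + \frac{6 g}{5}$)
$p{\left(6,7 \right)} \left(-36\right) \left(-90\right) = \left(- \frac{29}{5} + \frac{6}{5} \cdot 6\right) \left(-36\right) \left(-90\right) = \left(- \frac{29}{5} + \frac{36}{5}\right) \left(-36\right) \left(-90\right) = \frac{7}{5} \left(-36\right) \left(-90\right) = \left(- \frac{252}{5}\right) \left(-90\right) = 4536$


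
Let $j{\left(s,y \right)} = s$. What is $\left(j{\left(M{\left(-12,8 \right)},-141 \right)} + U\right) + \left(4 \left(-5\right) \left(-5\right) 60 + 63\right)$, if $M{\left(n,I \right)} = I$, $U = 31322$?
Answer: $37393$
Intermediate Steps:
$\left(j{\left(M{\left(-12,8 \right)},-141 \right)} + U\right) + \left(4 \left(-5\right) \left(-5\right) 60 + 63\right) = \left(8 + 31322\right) + \left(4 \left(-5\right) \left(-5\right) 60 + 63\right) = 31330 + \left(\left(-20\right) \left(-5\right) 60 + 63\right) = 31330 + \left(100 \cdot 60 + 63\right) = 31330 + \left(6000 + 63\right) = 31330 + 6063 = 37393$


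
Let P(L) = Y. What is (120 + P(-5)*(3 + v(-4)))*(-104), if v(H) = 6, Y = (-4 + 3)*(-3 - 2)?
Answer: -17160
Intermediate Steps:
Y = 5 (Y = -1*(-5) = 5)
P(L) = 5
(120 + P(-5)*(3 + v(-4)))*(-104) = (120 + 5*(3 + 6))*(-104) = (120 + 5*9)*(-104) = (120 + 45)*(-104) = 165*(-104) = -17160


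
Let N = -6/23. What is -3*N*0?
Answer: 0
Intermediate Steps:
N = -6/23 (N = -6*1/23 = -6/23 ≈ -0.26087)
-3*N*0 = -3*(-6/23)*0 = (18/23)*0 = 0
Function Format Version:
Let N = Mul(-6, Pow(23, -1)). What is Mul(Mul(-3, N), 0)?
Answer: 0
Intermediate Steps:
N = Rational(-6, 23) (N = Mul(-6, Rational(1, 23)) = Rational(-6, 23) ≈ -0.26087)
Mul(Mul(-3, N), 0) = Mul(Mul(-3, Rational(-6, 23)), 0) = Mul(Rational(18, 23), 0) = 0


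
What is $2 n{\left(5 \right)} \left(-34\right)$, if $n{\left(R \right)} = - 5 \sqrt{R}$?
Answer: $340 \sqrt{5} \approx 760.26$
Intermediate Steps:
$2 n{\left(5 \right)} \left(-34\right) = 2 \left(- 5 \sqrt{5}\right) \left(-34\right) = - 10 \sqrt{5} \left(-34\right) = 340 \sqrt{5}$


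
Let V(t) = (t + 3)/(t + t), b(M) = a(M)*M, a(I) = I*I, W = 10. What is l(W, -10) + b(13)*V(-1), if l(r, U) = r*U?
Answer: -2297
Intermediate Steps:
a(I) = I**2
l(r, U) = U*r
b(M) = M**3 (b(M) = M**2*M = M**3)
V(t) = (3 + t)/(2*t) (V(t) = (3 + t)/((2*t)) = (3 + t)*(1/(2*t)) = (3 + t)/(2*t))
l(W, -10) + b(13)*V(-1) = -10*10 + 13**3*((1/2)*(3 - 1)/(-1)) = -100 + 2197*((1/2)*(-1)*2) = -100 + 2197*(-1) = -100 - 2197 = -2297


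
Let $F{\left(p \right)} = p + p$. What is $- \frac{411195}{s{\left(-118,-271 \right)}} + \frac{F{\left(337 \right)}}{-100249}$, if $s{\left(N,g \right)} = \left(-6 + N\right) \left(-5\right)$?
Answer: $- \frac{8244461087}{12430876} \approx -663.22$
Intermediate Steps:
$s{\left(N,g \right)} = 30 - 5 N$
$F{\left(p \right)} = 2 p$
$- \frac{411195}{s{\left(-118,-271 \right)}} + \frac{F{\left(337 \right)}}{-100249} = - \frac{411195}{30 - -590} + \frac{2 \cdot 337}{-100249} = - \frac{411195}{30 + 590} + 674 \left(- \frac{1}{100249}\right) = - \frac{411195}{620} - \frac{674}{100249} = \left(-411195\right) \frac{1}{620} - \frac{674}{100249} = - \frac{82239}{124} - \frac{674}{100249} = - \frac{8244461087}{12430876}$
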